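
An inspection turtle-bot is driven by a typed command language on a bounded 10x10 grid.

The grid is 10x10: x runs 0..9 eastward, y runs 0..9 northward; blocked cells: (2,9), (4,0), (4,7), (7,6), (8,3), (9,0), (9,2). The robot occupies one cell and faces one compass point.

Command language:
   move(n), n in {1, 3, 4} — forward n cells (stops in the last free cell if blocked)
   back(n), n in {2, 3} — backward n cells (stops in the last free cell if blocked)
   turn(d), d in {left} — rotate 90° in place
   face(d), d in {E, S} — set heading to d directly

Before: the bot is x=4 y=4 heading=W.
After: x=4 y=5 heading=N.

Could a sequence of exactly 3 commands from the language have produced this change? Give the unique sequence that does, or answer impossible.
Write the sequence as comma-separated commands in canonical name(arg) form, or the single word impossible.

key: position moved to (4,5) AND the heading swung to N — translation plus rotation needed
begin: x=4 y=4 heading=W
t=1 face(E) ⇒ x=4 y=4 heading=E
t=2 turn(left) ⇒ x=4 y=4 heading=N
t=3 move(1) ⇒ x=4 y=5 heading=N
uniquely the one of 512 3-step routes that fits.

face(E), turn(left), move(1)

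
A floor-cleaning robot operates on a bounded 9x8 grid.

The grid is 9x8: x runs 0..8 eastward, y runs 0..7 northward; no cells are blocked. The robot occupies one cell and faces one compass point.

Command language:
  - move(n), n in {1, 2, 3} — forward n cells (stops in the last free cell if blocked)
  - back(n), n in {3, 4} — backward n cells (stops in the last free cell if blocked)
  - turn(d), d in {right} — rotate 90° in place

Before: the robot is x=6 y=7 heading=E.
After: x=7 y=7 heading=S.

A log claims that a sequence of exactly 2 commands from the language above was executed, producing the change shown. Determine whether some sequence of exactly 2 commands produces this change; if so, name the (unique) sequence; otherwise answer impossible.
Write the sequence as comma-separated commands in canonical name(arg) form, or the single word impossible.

key: running turn(right) before move(1) would end elsewhere — order is forced
begin: x=6 y=7 heading=E
step 1 (move(1)): x=7 y=7 heading=E
step 2 (turn(right)): x=7 y=7 heading=S
no other 2-command option fits: unique.

move(1), turn(right)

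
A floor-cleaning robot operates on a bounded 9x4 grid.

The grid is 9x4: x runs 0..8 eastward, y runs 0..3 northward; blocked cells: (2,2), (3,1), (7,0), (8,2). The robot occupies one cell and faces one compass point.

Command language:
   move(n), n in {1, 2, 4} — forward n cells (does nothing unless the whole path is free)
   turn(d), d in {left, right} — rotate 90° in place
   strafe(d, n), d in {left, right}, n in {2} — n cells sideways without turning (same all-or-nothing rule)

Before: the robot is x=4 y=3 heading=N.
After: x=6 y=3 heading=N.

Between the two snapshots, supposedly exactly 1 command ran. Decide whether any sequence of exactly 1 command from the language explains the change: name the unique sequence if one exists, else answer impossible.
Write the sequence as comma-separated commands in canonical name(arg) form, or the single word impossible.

strafe(right, 2)

key: heading stays N — the single command does not turn
initial: x=4 y=3 heading=N
t=1 strafe(right, 2) ⇒ x=6 y=3 heading=N
no rival 1-sequence matches.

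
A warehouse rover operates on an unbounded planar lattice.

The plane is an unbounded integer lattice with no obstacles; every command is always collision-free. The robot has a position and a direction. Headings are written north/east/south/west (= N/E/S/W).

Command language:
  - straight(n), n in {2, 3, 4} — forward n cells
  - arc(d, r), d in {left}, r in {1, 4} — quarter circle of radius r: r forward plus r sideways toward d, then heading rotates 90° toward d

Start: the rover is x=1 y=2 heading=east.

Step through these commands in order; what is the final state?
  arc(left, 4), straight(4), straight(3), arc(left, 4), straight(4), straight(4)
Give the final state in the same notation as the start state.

begin: x=1 y=2 heading=east
[1] after arc(left, 4): x=5 y=6 heading=north
[2] after straight(4): x=5 y=10 heading=north
[3] after straight(3): x=5 y=13 heading=north
[4] after arc(left, 4): x=1 y=17 heading=west
[5] after straight(4): x=-3 y=17 heading=west
[6] after straight(4): x=-7 y=17 heading=west

x=-7 y=17 heading=west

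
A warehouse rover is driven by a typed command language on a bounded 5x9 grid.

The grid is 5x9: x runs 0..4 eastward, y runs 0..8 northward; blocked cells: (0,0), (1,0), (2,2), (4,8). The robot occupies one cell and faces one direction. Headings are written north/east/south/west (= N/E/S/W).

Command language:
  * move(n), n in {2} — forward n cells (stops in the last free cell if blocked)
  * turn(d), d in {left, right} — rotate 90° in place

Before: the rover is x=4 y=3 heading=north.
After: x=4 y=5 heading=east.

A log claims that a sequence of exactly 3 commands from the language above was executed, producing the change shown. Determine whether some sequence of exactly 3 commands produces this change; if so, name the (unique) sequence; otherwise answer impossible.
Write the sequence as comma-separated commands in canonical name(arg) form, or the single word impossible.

key: cell and facing (now E) both changed — the 3 commands mix motion and turning
start: x=4 y=3 heading=north
t=1 move(2) ⇒ x=4 y=5 heading=north
t=2 turn(right) ⇒ x=4 y=5 heading=east
t=3 move(2) ⇒ x=4 y=5 heading=east
uniquely the one of 27 3-step routes that fits.

move(2), turn(right), move(2)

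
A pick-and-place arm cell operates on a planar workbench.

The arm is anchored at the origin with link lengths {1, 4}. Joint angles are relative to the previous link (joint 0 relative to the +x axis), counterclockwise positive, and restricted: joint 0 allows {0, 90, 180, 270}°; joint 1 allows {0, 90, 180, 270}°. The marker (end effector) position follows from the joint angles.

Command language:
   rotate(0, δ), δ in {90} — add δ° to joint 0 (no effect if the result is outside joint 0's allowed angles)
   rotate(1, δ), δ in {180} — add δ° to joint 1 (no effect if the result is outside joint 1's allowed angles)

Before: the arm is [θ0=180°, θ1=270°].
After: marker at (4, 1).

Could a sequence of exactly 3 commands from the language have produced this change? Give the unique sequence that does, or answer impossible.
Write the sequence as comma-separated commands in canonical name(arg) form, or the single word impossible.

begin: [θ0=180°, θ1=270°]
1. rotate(0, 90) → [θ0=270°, θ1=270°]
2. rotate(0, 90) → [θ0=0°, θ1=270°]
3. rotate(0, 90) → [θ0=90°, θ1=270°]
all 8 alternatives checked — unique.

rotate(0, 90), rotate(0, 90), rotate(0, 90)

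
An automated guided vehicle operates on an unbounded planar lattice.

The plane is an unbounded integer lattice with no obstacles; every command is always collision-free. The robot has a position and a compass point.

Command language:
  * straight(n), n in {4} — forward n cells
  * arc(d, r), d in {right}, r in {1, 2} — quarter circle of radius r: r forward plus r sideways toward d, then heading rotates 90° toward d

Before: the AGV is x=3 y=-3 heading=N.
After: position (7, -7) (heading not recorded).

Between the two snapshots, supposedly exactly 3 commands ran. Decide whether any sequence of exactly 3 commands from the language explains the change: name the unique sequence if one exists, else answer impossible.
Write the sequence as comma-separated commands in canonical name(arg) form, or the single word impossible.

key: running straight(4) before arc(right, 2) would end elsewhere — order is forced
t0: x=3 y=-3 heading=N
t=1 arc(right, 2) ⇒ x=5 y=-1 heading=E
t=2 arc(right, 2) ⇒ x=7 y=-3 heading=S
t=3 straight(4) ⇒ x=7 y=-7 heading=S
no rival 3-sequence matches.

arc(right, 2), arc(right, 2), straight(4)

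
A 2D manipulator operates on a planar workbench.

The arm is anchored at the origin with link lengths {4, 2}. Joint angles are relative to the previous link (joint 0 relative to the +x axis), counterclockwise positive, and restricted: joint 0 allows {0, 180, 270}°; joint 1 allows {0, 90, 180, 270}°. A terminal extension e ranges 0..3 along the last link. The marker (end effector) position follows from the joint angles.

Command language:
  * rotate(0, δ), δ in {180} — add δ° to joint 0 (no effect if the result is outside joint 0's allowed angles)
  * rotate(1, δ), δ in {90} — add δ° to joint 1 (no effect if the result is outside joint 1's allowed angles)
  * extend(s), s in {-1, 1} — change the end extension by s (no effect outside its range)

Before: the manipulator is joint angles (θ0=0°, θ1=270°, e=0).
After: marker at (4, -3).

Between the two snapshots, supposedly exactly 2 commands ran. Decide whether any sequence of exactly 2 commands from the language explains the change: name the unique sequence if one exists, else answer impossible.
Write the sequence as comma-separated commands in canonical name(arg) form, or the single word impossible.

extend(-1), extend(1)

key: order matters: swapping extend(-1) and extend(1) lands elsewhere
initial: joint angles (θ0=0°, θ1=270°, e=0)
step 1 (extend(-1)): joint angles (θ0=0°, θ1=270°, e=0)
step 2 (extend(1)): joint angles (θ0=0°, θ1=270°, e=1)
all 16 alternatives checked — unique.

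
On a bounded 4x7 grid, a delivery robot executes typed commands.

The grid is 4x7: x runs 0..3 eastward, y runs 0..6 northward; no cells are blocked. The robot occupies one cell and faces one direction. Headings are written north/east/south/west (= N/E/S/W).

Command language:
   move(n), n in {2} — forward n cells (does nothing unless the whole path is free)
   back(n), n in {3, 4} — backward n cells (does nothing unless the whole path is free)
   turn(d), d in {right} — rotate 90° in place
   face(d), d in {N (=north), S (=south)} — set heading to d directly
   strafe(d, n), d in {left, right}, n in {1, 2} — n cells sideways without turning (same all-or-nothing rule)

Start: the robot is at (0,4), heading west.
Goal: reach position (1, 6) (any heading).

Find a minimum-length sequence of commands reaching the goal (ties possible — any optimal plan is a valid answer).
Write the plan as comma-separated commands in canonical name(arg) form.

back(3), strafe(right, 2), move(2)

begin: at (0,4), heading west
step 1 (back(3)): at (3,4), heading west
step 2 (strafe(right, 2)): at (3,6), heading west
step 3 (move(2)): at (1,6), heading west
nothing shorter than 3 reaches the goal.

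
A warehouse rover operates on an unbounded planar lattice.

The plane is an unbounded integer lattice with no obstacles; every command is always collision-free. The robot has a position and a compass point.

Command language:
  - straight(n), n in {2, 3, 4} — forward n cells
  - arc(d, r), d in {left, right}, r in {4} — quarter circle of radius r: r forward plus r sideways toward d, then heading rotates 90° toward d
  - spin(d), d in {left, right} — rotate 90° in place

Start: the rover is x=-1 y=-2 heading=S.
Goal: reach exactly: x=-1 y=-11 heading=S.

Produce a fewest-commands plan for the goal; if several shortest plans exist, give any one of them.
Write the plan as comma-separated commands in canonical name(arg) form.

straight(2), straight(3), straight(4)

start: x=-1 y=-2 heading=S
step 1 (straight(2)): x=-1 y=-4 heading=S
step 2 (straight(3)): x=-1 y=-7 heading=S
step 3 (straight(4)): x=-1 y=-11 heading=S
shorter routes all fall short; 3 is best.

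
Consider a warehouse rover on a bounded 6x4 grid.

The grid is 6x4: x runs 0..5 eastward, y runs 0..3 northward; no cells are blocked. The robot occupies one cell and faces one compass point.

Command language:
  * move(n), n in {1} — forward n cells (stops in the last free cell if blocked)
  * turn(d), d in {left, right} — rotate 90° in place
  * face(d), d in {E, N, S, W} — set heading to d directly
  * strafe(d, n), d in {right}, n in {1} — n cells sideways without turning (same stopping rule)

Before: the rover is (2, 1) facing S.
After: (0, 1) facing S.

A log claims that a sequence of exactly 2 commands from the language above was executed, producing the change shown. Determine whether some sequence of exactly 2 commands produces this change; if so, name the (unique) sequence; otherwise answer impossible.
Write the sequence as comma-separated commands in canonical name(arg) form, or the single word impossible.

key: still facing S at the end — nothing in the sequence rotates
initial: (2, 1) facing S
t=1 strafe(right, 1) ⇒ (1, 1) facing S
t=2 strafe(right, 1) ⇒ (0, 1) facing S
all 64 alternatives checked — unique.

strafe(right, 1), strafe(right, 1)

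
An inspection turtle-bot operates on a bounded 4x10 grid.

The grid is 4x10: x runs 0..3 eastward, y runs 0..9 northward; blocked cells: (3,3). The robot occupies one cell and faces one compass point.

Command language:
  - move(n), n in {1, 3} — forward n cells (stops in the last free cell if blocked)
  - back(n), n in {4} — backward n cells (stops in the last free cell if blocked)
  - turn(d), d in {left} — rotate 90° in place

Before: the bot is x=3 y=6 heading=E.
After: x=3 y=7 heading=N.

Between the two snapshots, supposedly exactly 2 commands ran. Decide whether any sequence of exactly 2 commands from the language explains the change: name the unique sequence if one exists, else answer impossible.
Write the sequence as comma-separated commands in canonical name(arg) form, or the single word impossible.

key: order matters: swapping turn(left) and move(1) lands elsewhere
initial: x=3 y=6 heading=E
step 1 (turn(left)): x=3 y=6 heading=N
step 2 (move(1)): x=3 y=7 heading=N
all 16 alternatives checked — unique.

turn(left), move(1)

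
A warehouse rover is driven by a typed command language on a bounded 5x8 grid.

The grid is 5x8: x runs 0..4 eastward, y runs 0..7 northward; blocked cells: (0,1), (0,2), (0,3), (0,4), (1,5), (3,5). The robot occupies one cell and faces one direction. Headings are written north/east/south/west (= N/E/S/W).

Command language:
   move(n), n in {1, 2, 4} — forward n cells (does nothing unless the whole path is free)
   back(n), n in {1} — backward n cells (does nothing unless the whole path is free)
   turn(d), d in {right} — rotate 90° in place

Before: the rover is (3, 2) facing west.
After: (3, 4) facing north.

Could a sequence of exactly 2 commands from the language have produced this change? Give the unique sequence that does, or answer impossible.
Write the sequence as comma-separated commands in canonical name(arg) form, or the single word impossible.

turn(right), move(2)

key: position moved to (3,4) AND the heading swung to N — translation plus rotation needed
begin: (3, 2) facing west
[1] after turn(right): (3, 2) facing north
[2] after move(2): (3, 4) facing north
uniquely the one of 25 2-step routes that fits.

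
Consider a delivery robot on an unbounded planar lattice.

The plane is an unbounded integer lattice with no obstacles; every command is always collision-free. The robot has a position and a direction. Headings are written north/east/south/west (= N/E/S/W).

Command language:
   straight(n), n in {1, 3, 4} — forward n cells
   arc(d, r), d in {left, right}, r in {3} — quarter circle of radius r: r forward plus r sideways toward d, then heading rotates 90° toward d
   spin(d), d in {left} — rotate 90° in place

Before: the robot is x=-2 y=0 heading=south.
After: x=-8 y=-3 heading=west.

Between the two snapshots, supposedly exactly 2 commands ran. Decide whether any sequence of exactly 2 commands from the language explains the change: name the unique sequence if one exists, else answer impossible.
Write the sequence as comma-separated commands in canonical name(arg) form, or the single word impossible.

key: position moved to (-8,-3) AND the heading swung to W — translation plus rotation needed
from: x=-2 y=0 heading=south
1. arc(right, 3) → x=-5 y=-3 heading=west
2. straight(3) → x=-8 y=-3 heading=west
no rival 2-sequence matches.

arc(right, 3), straight(3)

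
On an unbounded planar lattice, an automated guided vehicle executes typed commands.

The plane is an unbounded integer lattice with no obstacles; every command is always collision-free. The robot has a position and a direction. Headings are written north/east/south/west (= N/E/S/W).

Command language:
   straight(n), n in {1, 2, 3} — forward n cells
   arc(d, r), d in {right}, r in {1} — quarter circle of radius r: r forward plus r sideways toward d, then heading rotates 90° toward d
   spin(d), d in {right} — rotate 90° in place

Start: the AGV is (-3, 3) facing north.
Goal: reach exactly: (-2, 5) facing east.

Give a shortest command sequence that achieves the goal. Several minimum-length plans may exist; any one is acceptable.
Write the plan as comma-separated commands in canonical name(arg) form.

straight(1), arc(right, 1)

initial: (-3, 3) facing north
[1] after straight(1): (-3, 4) facing north
[2] after arc(right, 1): (-2, 5) facing east
nothing shorter than 2 reaches the goal.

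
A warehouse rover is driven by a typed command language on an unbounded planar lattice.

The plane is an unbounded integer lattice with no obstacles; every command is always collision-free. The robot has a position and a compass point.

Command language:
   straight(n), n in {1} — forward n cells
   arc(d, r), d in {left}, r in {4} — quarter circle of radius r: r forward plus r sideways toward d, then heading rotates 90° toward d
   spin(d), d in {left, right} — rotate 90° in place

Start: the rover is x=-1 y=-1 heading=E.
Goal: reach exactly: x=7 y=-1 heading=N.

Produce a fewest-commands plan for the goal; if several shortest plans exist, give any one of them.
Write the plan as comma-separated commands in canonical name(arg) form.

t0: x=-1 y=-1 heading=E
[1] after spin(right): x=-1 y=-1 heading=S
[2] after arc(left, 4): x=3 y=-5 heading=E
[3] after arc(left, 4): x=7 y=-1 heading=N
no 2-step plan works, so 3 is optimal.

spin(right), arc(left, 4), arc(left, 4)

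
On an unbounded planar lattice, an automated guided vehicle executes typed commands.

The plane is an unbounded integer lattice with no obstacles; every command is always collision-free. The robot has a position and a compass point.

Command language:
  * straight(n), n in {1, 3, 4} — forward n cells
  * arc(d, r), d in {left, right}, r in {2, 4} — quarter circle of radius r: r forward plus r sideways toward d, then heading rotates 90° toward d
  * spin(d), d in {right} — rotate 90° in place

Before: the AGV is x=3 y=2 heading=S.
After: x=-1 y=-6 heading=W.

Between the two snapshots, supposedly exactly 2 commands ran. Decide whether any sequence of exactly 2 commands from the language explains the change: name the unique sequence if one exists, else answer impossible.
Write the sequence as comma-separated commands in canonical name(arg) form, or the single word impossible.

straight(4), arc(right, 4)

key: position moved to (-1,-6) AND the heading swung to W — translation plus rotation needed
from: x=3 y=2 heading=S
step 1 (straight(4)): x=3 y=-2 heading=S
step 2 (arc(right, 4)): x=-1 y=-6 heading=W
no other 2-command option fits: unique.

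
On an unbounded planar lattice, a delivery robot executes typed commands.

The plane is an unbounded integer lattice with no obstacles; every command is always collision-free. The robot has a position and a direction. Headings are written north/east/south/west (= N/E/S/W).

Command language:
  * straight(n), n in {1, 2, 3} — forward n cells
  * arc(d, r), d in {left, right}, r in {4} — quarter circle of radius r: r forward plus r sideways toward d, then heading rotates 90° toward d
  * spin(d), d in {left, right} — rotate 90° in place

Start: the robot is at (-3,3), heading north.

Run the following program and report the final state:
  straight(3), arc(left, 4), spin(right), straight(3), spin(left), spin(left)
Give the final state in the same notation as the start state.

at (-7,13), heading south

initial: at (-3,3), heading north
t=1 straight(3) ⇒ at (-3,6), heading north
t=2 arc(left, 4) ⇒ at (-7,10), heading west
t=3 spin(right) ⇒ at (-7,10), heading north
t=4 straight(3) ⇒ at (-7,13), heading north
t=5 spin(left) ⇒ at (-7,13), heading west
t=6 spin(left) ⇒ at (-7,13), heading south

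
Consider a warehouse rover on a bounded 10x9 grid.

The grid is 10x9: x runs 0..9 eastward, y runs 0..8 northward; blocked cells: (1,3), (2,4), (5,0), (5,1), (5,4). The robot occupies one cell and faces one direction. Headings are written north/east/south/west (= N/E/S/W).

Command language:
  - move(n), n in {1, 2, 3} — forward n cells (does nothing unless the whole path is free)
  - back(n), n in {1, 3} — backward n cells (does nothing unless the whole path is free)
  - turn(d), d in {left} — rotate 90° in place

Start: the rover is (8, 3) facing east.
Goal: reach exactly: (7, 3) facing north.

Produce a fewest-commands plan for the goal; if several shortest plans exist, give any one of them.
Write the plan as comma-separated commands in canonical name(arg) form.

back(1), turn(left)

from: (8, 3) facing east
step 1 (back(1)): (7, 3) facing east
step 2 (turn(left)): (7, 3) facing north
minimal: 2 command(s), checked below 2.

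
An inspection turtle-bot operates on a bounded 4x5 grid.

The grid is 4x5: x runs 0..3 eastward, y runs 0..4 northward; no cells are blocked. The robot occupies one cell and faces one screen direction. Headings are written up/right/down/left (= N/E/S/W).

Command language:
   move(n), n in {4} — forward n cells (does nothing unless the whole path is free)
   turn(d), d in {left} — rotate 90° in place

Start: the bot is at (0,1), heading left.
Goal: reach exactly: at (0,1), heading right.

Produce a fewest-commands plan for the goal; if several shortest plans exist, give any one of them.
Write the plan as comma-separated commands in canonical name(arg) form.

turn(left), turn(left)

from: at (0,1), heading left
1. turn(left) → at (0,1), heading down
2. turn(left) → at (0,1), heading right
no 1-step plan works, so 2 is optimal.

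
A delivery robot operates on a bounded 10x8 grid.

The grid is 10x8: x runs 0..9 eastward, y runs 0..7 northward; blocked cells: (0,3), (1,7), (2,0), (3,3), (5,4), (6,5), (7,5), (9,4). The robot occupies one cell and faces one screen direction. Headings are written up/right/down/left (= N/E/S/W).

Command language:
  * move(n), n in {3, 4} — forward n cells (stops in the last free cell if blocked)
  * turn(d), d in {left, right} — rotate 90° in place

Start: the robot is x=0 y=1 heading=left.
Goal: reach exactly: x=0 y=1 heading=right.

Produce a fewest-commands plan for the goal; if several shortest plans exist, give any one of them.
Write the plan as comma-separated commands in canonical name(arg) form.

t0: x=0 y=1 heading=left
step 1 (turn(left)): x=0 y=1 heading=down
step 2 (turn(left)): x=0 y=1 heading=right
shorter routes all fall short; 2 is best.

turn(left), turn(left)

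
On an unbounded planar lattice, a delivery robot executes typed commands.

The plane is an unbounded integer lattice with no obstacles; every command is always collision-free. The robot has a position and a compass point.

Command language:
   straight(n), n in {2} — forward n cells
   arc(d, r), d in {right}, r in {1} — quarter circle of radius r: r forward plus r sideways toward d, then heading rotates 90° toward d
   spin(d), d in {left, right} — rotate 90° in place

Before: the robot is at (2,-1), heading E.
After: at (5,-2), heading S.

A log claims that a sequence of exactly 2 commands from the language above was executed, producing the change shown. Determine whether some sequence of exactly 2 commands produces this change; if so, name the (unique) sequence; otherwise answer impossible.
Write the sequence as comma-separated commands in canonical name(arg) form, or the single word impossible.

key: cell and facing (now S) both changed — the 2 commands mix motion and turning
begin: at (2,-1), heading E
[1] after straight(2): at (4,-1), heading E
[2] after arc(right, 1): at (5,-2), heading S
no rival 2-sequence matches.

straight(2), arc(right, 1)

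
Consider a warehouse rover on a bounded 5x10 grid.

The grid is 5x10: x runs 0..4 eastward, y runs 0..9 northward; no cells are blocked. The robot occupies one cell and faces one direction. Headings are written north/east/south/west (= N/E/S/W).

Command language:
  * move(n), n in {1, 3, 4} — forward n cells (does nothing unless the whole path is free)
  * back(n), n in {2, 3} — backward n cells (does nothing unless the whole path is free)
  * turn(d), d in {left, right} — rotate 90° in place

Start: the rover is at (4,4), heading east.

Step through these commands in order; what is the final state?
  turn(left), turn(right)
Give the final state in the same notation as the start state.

at (4,4), heading east

t0: at (4,4), heading east
t=1 turn(left) ⇒ at (4,4), heading north
t=2 turn(right) ⇒ at (4,4), heading east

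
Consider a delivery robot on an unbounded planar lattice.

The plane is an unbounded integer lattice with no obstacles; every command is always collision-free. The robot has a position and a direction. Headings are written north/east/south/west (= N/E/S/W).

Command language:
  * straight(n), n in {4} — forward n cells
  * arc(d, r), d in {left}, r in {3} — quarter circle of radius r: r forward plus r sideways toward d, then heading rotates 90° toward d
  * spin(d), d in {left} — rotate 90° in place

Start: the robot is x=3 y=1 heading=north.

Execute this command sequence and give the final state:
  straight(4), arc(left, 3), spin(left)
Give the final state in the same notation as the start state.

x=0 y=8 heading=south

t0: x=3 y=1 heading=north
1. straight(4) → x=3 y=5 heading=north
2. arc(left, 3) → x=0 y=8 heading=west
3. spin(left) → x=0 y=8 heading=south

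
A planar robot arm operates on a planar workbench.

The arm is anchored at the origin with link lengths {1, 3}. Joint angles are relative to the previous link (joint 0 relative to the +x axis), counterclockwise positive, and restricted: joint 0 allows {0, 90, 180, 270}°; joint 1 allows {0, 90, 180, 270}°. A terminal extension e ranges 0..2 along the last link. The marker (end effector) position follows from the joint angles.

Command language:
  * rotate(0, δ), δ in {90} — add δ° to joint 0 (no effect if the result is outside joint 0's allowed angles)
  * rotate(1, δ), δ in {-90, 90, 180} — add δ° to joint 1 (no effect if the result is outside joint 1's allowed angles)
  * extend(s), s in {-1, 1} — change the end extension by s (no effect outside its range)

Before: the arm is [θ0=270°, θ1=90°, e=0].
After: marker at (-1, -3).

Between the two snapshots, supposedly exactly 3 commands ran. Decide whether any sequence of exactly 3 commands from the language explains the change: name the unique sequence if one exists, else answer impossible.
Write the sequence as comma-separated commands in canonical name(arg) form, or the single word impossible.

rotate(0, 90), rotate(0, 90), rotate(0, 90)

begin: [θ0=270°, θ1=90°, e=0]
t=1 rotate(0, 90) ⇒ [θ0=0°, θ1=90°, e=0]
t=2 rotate(0, 90) ⇒ [θ0=90°, θ1=90°, e=0]
t=3 rotate(0, 90) ⇒ [θ0=180°, θ1=90°, e=0]
all 216 alternatives checked — unique.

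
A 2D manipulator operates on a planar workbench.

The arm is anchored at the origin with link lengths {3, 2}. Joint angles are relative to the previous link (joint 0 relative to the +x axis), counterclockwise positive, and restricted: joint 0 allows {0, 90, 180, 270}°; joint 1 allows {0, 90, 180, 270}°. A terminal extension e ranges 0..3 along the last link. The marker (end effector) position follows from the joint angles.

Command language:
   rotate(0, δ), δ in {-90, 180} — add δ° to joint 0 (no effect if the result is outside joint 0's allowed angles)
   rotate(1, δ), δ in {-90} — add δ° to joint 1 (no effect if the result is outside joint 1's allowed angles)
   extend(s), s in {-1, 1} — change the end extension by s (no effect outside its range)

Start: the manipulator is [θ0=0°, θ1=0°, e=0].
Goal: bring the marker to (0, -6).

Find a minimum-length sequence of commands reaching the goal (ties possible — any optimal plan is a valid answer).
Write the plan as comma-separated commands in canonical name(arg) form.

rotate(0, -90), extend(1)

start: [θ0=0°, θ1=0°, e=0]
step 1 (rotate(0, -90)): [θ0=270°, θ1=0°, e=0]
step 2 (extend(1)): [θ0=270°, θ1=0°, e=1]
minimal: 2 command(s), checked below 2.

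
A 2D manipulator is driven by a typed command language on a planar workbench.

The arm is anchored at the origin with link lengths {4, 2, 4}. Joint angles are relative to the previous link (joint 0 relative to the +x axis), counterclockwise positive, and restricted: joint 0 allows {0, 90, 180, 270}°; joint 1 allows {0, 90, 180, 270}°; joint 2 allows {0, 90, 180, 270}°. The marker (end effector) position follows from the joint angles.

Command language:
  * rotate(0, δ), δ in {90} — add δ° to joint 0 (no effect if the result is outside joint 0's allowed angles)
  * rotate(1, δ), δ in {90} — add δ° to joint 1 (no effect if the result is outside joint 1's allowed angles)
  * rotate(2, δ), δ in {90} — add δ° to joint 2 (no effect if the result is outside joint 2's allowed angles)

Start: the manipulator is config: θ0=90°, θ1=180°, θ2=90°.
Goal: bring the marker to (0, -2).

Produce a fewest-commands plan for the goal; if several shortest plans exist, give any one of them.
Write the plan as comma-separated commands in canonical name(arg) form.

start: config: θ0=90°, θ1=180°, θ2=90°
t=1 rotate(2, 90) ⇒ config: θ0=90°, θ1=180°, θ2=180°
t=2 rotate(2, 90) ⇒ config: θ0=90°, θ1=180°, θ2=270°
t=3 rotate(2, 90) ⇒ config: θ0=90°, θ1=180°, θ2=0°
no 2-step plan works, so 3 is optimal.

rotate(2, 90), rotate(2, 90), rotate(2, 90)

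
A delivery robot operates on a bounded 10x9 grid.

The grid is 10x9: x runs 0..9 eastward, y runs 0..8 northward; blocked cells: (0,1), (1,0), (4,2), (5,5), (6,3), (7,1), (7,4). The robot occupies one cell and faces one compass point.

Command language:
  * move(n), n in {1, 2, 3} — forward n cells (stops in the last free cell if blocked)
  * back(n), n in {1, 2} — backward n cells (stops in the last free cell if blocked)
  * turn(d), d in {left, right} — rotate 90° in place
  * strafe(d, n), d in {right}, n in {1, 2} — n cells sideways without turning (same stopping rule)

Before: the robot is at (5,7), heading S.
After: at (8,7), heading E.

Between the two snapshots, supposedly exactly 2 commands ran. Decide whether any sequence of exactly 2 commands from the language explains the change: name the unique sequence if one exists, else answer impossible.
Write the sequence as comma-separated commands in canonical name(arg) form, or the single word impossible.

key: order matters: swapping turn(left) and move(3) lands elsewhere
t0: at (5,7), heading S
step 1 (turn(left)): at (5,7), heading E
step 2 (move(3)): at (8,7), heading E
all 81 alternatives checked — unique.

turn(left), move(3)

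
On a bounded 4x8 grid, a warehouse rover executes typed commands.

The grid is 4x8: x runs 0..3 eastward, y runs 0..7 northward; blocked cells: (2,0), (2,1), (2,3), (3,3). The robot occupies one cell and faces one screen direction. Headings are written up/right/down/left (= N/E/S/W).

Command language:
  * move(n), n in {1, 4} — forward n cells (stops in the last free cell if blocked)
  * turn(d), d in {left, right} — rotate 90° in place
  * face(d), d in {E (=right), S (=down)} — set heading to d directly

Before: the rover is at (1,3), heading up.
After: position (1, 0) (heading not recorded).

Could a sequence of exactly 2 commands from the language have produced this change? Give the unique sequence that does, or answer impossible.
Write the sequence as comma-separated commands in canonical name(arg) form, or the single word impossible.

face(S), move(4)

key: move(4) runs into the grid edge before its full distance
begin: at (1,3), heading up
1. face(S) → at (1,3), heading down
2. move(4) → at (1,0), heading down
all 36 alternatives checked — unique.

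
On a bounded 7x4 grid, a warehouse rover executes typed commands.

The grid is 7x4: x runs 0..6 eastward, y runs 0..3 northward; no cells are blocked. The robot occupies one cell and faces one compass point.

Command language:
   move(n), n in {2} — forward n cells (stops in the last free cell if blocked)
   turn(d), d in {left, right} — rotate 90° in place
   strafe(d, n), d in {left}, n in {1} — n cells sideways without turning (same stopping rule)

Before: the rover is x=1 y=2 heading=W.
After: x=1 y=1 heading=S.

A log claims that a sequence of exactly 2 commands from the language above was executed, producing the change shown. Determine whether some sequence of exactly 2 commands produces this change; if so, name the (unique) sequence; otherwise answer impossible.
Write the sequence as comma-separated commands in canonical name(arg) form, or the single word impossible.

key: running turn(left) before strafe(left, 1) would end elsewhere — order is forced
initial: x=1 y=2 heading=W
t=1 strafe(left, 1) ⇒ x=1 y=1 heading=W
t=2 turn(left) ⇒ x=1 y=1 heading=S
no other 2-command option fits: unique.

strafe(left, 1), turn(left)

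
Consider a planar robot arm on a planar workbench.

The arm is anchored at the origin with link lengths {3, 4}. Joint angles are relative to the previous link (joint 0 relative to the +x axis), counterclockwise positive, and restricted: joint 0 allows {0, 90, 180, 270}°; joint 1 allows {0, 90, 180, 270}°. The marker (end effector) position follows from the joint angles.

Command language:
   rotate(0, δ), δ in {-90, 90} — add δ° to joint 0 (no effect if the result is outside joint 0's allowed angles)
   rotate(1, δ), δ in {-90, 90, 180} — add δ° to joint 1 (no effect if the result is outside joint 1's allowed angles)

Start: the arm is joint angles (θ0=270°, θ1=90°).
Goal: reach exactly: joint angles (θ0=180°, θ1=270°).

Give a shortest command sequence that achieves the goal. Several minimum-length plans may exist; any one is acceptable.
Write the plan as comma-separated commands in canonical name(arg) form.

from: joint angles (θ0=270°, θ1=90°)
[1] after rotate(1, 180): joint angles (θ0=270°, θ1=270°)
[2] after rotate(0, -90): joint angles (θ0=180°, θ1=270°)
no 1-step plan works, so 2 is optimal.

rotate(1, 180), rotate(0, -90)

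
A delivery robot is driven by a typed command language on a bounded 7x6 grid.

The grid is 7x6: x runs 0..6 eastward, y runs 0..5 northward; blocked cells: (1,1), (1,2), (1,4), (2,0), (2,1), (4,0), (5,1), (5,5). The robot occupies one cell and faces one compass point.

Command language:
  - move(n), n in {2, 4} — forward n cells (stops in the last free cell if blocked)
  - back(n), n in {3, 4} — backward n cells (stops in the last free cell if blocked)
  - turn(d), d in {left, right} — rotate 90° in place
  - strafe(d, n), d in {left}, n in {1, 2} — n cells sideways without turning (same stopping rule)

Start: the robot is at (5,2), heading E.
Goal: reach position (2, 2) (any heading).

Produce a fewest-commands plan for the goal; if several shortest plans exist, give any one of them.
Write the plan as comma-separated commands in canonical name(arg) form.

back(4)

begin: at (5,2), heading E
step 1 (back(4)): at (2,2), heading E
nothing shorter than 1 reaches the goal.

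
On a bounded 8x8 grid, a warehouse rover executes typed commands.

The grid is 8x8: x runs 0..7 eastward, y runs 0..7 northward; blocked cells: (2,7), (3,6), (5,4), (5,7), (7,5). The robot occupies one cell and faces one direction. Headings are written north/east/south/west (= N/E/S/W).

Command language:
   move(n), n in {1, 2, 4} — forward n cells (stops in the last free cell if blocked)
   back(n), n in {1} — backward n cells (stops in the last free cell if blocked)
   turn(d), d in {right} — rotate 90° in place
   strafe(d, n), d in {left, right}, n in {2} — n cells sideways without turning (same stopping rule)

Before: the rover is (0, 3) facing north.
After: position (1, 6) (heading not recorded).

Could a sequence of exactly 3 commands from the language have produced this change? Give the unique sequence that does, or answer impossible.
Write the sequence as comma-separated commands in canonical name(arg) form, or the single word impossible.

move(4), strafe(right, 2), back(1)

key: strafe(right, 2) is stopped early by the blocked cell at (2,7)
from: (0, 3) facing north
1. move(4) → (0, 7) facing north
2. strafe(right, 2) → (1, 7) facing north
3. back(1) → (1, 6) facing north
all 343 alternatives checked — unique.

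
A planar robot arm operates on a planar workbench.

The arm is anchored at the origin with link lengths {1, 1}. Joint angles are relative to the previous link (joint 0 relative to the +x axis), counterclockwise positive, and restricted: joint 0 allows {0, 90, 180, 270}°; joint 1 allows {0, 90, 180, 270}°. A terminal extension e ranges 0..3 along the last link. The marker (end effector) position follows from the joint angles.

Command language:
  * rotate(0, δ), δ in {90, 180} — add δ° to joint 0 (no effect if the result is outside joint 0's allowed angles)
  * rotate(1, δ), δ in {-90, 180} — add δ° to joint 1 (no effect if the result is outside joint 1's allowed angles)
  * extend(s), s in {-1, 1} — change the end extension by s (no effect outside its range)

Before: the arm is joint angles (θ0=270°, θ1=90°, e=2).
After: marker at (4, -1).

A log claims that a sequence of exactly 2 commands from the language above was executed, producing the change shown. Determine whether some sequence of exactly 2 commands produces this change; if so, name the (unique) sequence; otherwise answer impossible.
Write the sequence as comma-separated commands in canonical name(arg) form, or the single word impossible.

t0: joint angles (θ0=270°, θ1=90°, e=2)
[1] after extend(1): joint angles (θ0=270°, θ1=90°, e=3)
[2] after extend(1): joint angles (θ0=270°, θ1=90°, e=3)
no rival 2-sequence matches.

extend(1), extend(1)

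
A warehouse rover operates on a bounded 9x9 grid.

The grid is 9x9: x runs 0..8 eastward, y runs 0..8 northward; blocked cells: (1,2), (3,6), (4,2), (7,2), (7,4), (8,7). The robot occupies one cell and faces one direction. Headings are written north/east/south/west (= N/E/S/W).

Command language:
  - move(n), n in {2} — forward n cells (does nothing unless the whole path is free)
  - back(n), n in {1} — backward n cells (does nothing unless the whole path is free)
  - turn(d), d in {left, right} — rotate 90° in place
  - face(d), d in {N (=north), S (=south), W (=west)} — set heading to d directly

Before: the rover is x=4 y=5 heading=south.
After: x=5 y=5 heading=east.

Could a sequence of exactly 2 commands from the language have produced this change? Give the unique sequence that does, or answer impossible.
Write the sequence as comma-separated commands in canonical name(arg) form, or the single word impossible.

impossible

every 2-command combo misses the target.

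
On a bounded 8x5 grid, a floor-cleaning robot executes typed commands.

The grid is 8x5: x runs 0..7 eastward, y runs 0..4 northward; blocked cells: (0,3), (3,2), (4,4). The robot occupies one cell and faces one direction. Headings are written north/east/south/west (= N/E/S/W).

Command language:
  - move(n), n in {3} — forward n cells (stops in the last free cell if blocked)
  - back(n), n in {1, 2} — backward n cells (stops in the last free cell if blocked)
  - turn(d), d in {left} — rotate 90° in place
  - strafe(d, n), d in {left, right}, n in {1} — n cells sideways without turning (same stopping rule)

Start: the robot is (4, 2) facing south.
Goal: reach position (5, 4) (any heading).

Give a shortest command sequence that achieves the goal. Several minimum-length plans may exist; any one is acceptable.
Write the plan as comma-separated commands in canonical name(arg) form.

strafe(left, 1), back(2)

initial: (4, 2) facing south
step 1 (strafe(left, 1)): (5, 2) facing south
step 2 (back(2)): (5, 4) facing south
shorter routes all fall short; 2 is best.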